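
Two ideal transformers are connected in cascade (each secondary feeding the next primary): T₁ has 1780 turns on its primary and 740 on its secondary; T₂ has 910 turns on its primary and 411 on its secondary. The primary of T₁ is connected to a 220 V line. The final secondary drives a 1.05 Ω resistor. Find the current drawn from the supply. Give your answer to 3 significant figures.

I_supply ≈ 7.39 A

Secondary of T₁: V = 220.00 × 740/1780 = 91.461 V.
Secondary of T₂: V = 91.461 × 411/910 = 41.308 V.
I_load = 41.308/1.05 = 39.341 A, so P_out = 41.308 × 39.341 = 1625.1 W.
All ideal ⇒ P_in = P_out, so I_supply = 1625.1/220 = 7.39 A.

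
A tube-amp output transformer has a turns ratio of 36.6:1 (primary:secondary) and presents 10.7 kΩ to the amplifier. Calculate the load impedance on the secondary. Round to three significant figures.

Z_s ≈ 7.99 Ω

Z_s = Z_p/(N_p/N_s)² = 10700/36.6² = 7.99 Ω.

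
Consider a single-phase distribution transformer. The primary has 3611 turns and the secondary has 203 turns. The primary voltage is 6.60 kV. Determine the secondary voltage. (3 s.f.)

V_s/V_p = N_s/N_p, so V_s = 6600 × 203/3611 = 371 V.

V_s ≈ 371 V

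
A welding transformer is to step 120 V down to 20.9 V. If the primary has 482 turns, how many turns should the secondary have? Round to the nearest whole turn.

N_s = 84 turns

N_s/N_p = V_s/V_p, so N_s = 482 × 20.9/120 = 83.9 ≈ 84 turns.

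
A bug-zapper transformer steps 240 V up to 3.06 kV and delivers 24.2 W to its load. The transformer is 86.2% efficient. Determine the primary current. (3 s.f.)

P_in = P_out/η = 24.2/0.862 = 28.074 W.
I_p = P_in/V_p = 28.074/240 = 0.117 A.

I_p ≈ 0.117 A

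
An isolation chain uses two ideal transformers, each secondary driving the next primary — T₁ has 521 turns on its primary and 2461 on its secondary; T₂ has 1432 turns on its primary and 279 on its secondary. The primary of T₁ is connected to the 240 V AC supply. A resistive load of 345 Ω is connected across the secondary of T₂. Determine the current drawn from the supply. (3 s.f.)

Secondary of T₁: V = 240.00 × 2461/521 = 1133.7 V.
Secondary of T₂: V = 1133.7 × 279/1432 = 220.87 V.
I_load = 220.87/345 = 0.64022 A, so P_out = 220.87 × 0.64022 = 141.41 W.
All ideal ⇒ P_in = P_out, so I_supply = 141.41/240 = 0.589 A.

I_supply ≈ 0.589 A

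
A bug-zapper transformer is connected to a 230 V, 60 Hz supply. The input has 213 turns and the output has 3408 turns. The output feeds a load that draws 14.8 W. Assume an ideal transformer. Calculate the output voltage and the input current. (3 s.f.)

V_out = V_in × N_out/N_in = 230 × 3408/213 = 3680.0 V.
I_out = P/V_out = 14.8/3680.0 = 0.0040217 A.
I_in = I_out × N_out/N_in = 0.0040217 × 3408/213 = 0.0643 A.

V_out ≈ 3680 V, I_in ≈ 0.0643 A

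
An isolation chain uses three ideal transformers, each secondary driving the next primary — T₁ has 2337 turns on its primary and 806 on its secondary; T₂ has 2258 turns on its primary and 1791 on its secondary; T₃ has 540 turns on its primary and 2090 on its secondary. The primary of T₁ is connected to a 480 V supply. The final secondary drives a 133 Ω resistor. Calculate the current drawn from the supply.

After T₁: V = 480.00 × 806/2337 = 165.55 V.
After T₂: V = 165.55 × 1791/2258 = 131.31 V.
After T₃: V = 131.31 × 2090/540 = 508.21 V.
I_load = 508.21/133 = 3.8211 A, so P_out = 508.21 × 3.8211 = 1941.9 W.
All ideal ⇒ P_in = P_out, so I_supply = 1941.9/480 = 4.05 A.

I_supply ≈ 4.05 A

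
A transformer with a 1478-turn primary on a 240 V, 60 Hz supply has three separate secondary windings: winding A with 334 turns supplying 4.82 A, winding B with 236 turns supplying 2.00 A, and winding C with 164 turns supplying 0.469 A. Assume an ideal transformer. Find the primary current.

V_A = 240 × 334/1478 = 54.235 V; V_B = 240 × 236/1478 = 38.322 V; V_C = 240 × 164/1478 = 26.631 V.
P_out = V_A I_A + V_B I_B + V_C I_C = 54.235×4.82 + 38.322×2.00 + 26.631×0.469 = 261.41 + 76.644 + 12.490 = 350.55 W.
Ideal ⇒ P_in = P_out, so I_p = P_out/V_p = 350.55/240 = 1.46 A.

I_p ≈ 1.46 A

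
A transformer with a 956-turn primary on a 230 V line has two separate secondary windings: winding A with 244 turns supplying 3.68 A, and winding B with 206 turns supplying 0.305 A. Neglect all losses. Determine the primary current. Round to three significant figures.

I_p ≈ 1.00 A

V_A = 230 × 244/956 = 58.703 V; V_B = 230 × 206/956 = 49.561 V.
P_out = V_A I_A + V_B I_B = 58.703×3.68 + 49.561×0.305 = 216.03 + 15.116 = 231.14 W.
Ideal ⇒ P_in = P_out, so I_p = P_out/V_p = 231.14/230 = 1.00 A.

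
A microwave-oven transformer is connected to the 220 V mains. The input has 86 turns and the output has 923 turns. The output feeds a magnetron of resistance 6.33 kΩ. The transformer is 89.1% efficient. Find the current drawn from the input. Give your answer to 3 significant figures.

V_out = 220 × 923/86 = 2361.2 V.
I_out = V_out/R = 2361.2/6330 = 0.37301 A.
P_out = V_out I_out = 2361.2 × 0.37301 = 880.74 W.
P_in = P_out/η = 880.74/0.891 = 988.49 W.
I_in = P_in/V_in = 988.49/220 = 4.49 A.

I_in ≈ 4.49 A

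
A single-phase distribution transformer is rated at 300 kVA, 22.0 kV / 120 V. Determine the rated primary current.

I_p ≈ 13.6 A

I_p = S/V_p = 300000/22000 = 13.6 A.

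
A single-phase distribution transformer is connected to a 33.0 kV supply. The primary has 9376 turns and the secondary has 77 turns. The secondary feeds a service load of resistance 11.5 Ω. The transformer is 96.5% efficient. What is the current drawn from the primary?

I_p ≈ 0.201 A

V_s = 33000 × 77/9376 = 271.01 V.
I_s = V_s/R = 271.01/11.5 = 23.566 A.
P_out = V_s I_s = 271.01 × 23.566 = 6386.7 W.
P_in = P_out/η = 6386.7/0.965 = 6618.3 W.
I_p = P_in/V_p = 6618.3/33000 = 0.201 A.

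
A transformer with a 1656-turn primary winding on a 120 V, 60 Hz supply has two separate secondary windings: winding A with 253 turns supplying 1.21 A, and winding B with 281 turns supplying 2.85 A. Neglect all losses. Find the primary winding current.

I_p ≈ 0.668 A

V_A = 120 × 253/1656 = 18.333 V; V_B = 120 × 281/1656 = 20.362 V.
P_out = V_A I_A + V_B I_B = 18.333×1.21 + 20.362×2.85 = 22.183 + 58.033 = 80.216 W.
Ideal ⇒ P_in = P_out, so I_p = P_out/V_p = 80.216/120 = 0.668 A.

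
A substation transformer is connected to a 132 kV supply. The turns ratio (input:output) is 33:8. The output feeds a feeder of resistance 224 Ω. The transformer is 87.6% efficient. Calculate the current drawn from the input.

I_in ≈ 39.5 A

V_out = 132000 × 8/33 = 32000 V.
I_out = V_out/R = 32000/224 = 142.86 A.
P_out = V_out I_out = 32000 × 142.86 = 4.5714×10^6 W.
P_in = P_out/η = 4.5714×10^6/0.876 = 5.2185×10^6 W.
I_in = P_in/V_in = 5.2185×10^6/132000 = 39.5 A.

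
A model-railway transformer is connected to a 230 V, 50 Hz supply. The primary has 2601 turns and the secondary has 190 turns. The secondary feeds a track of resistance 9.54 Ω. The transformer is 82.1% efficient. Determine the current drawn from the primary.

V_s = 230 × 190/2601 = 16.801 V.
I_s = V_s/R = 16.801/9.54 = 1.7611 A.
P_out = V_s I_s = 16.801 × 1.7611 = 29.589 W.
P_in = P_out/η = 29.589/0.821 = 36.040 W.
I_p = P_in/V_p = 36.040/230 = 0.157 A.

I_p ≈ 0.157 A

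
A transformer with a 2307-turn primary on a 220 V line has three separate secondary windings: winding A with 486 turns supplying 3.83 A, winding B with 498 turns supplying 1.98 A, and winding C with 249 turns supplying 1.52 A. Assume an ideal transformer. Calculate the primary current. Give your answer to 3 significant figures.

V_A = 220 × 486/2307 = 46.346 V; V_B = 220 × 498/2307 = 47.490 V; V_C = 220 × 249/2307 = 23.745 V.
P_out = V_A I_A + V_B I_B + V_C I_C = 46.346×3.83 + 47.490×1.98 + 23.745×1.52 = 177.50 + 94.031 + 36.093 = 307.63 W.
Ideal ⇒ P_in = P_out, so I_p = P_out/V_p = 307.63/220 = 1.40 A.

I_p ≈ 1.40 A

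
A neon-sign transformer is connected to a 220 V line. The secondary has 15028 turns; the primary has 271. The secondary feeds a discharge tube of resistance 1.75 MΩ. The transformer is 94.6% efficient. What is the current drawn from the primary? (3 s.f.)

V_s = 220 × 15028/271 = 12200 V.
I_s = V_s/R = 12200/(1.75×10^6) = 0.0069713 A.
P_out = V_s I_s = 12200 × 0.0069713 = 85.049 W.
P_in = P_out/η = 85.049/0.946 = 89.904 W.
I_p = P_in/V_p = 89.904/220 = 0.409 A.

I_p ≈ 0.409 A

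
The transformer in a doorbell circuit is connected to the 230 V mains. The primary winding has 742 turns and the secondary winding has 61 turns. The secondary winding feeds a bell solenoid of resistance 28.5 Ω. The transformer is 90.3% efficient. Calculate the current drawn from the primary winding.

I_p ≈ 0.0604 A

V_s = 230 × 61/742 = 18.908 V.
I_s = V_s/R = 18.908/28.5 = 0.66345 A.
P_out = V_s I_s = 18.908 × 0.66345 = 12.545 W.
P_in = P_out/η = 12.545/0.903 = 13.892 W.
I_p = P_in/V_p = 13.892/230 = 0.0604 A.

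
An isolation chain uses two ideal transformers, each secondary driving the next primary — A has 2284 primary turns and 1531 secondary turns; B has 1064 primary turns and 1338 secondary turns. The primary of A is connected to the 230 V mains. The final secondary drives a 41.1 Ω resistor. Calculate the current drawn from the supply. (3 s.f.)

I_supply ≈ 3.98 A

Secondary of A: V = 230.00 × 1531/2284 = 154.17 V.
Secondary of B: V = 154.17 × 1338/1064 = 193.87 V.
I_load = 193.87/41.1 = 4.7171 A, so P_out = 193.87 × 4.7171 = 914.54 W.
All ideal ⇒ P_in = P_out, so I_supply = 914.54/230 = 3.98 A.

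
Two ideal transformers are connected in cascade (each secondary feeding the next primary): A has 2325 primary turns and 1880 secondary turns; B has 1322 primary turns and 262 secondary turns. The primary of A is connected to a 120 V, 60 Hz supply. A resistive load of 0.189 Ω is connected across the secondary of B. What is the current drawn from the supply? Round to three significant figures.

Secondary of A: V = 120.00 × 1880/2325 = 97.032 V.
Secondary of B: V = 97.032 × 262/1322 = 19.230 V.
I_load = 19.230/0.189 = 101.75 A, so P_out = 19.230 × 101.75 = 1956.6 W.
All ideal ⇒ P_in = P_out, so I_supply = 1956.6/120 = 16.3 A.

I_supply ≈ 16.3 A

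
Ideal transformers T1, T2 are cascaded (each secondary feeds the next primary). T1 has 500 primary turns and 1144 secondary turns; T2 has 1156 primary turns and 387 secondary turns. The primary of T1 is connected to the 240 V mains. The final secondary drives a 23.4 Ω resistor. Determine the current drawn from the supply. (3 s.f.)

I_supply ≈ 6.02 A

After T1: V = 240.00 × 1144/500 = 549.12 V.
After T2: V = 549.12 × 387/1156 = 183.83 V.
I_load = 183.83/23.4 = 7.8561 A, so P_out = 183.83 × 7.8561 = 1444.2 W.
All ideal ⇒ P_in = P_out, so I_supply = 1444.2/240 = 6.02 A.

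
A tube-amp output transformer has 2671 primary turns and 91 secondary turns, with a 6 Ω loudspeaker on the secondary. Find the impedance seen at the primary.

Z_p ≈ 5170 Ω

Z_p = (N_p/N_s)² × Z_s = (2671/91)² × 6 = 5170 Ω.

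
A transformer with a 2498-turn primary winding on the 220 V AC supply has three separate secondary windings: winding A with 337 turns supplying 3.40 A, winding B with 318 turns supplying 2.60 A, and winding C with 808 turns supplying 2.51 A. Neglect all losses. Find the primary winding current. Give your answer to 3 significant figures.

I_p ≈ 1.60 A

V_A = 220 × 337/2498 = 29.680 V; V_B = 220 × 318/2498 = 28.006 V; V_C = 220 × 808/2498 = 71.161 V.
P_out = V_A I_A + V_B I_B + V_C I_C = 29.680×3.40 + 28.006×2.60 + 71.161×2.51 = 100.91 + 72.817 + 178.61 = 352.34 W.
Ideal ⇒ P_in = P_out, so I_p = P_out/V_p = 352.34/220 = 1.60 A.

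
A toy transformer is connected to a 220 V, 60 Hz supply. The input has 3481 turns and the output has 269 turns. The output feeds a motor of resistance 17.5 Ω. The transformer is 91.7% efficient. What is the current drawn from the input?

V_out = 220 × 269/3481 = 17.001 V.
I_out = V_out/R = 17.001/17.5 = 0.97148 A.
P_out = V_out I_out = 17.001 × 0.97148 = 16.516 W.
P_in = P_out/η = 16.516/0.917 = 18.011 W.
I_in = P_in/V_in = 18.011/220 = 0.0819 A.

I_in ≈ 0.0819 A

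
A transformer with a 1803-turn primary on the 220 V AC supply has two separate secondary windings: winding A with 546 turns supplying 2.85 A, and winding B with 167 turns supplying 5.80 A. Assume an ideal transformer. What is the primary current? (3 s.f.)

I_p ≈ 1.40 A

V_A = 220 × 546/1803 = 66.622 V; V_B = 220 × 167/1803 = 20.377 V.
P_out = V_A I_A + V_B I_B = 66.622×2.85 + 20.377×5.80 = 189.87 + 118.19 = 308.06 W.
Ideal ⇒ P_in = P_out, so I_p = P_out/V_p = 308.06/220 = 1.40 A.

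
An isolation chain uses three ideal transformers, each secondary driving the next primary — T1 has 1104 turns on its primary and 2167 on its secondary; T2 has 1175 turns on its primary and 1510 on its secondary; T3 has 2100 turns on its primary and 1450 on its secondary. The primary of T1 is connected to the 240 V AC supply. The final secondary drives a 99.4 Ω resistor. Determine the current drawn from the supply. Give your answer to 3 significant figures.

I_supply ≈ 7.32 A

Secondary of T1: V = 240.00 × 2167/1104 = 471.09 V.
Secondary of T2: V = 471.09 × 1510/1175 = 605.40 V.
Secondary of T3: V = 605.40 × 1450/2100 = 418.01 V.
I_load = 418.01/99.4 = 4.2054 A, so P_out = 418.01 × 4.2054 = 1757.9 W.
All ideal ⇒ P_in = P_out, so I_supply = 1757.9/240 = 7.32 A.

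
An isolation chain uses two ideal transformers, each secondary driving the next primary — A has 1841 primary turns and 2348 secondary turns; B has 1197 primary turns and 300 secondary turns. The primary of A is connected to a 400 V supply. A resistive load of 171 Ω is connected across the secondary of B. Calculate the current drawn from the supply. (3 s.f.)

Secondary of A: V = 400.00 × 2348/1841 = 510.16 V.
Secondary of B: V = 510.16 × 300/1197 = 127.86 V.
I_load = 127.86/171 = 0.74771 A, so P_out = 127.86 × 0.74771 = 95.602 W.
All ideal ⇒ P_in = P_out, so I_supply = 95.602/400 = 0.239 A.

I_supply ≈ 0.239 A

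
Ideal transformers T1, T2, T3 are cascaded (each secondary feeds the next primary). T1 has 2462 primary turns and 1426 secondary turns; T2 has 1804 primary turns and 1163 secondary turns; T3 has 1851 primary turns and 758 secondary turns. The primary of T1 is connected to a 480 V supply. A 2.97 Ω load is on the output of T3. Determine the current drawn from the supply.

I_supply ≈ 3.78 A

After T1: V = 480.00 × 1426/2462 = 278.02 V.
After T2: V = 278.02 × 1163/1804 = 179.23 V.
After T3: V = 179.23 × 758/1851 = 73.397 V.
I_load = 73.397/2.97 = 24.713 A, so P_out = 73.397 × 24.713 = 1813.8 W.
All ideal ⇒ P_in = P_out, so I_supply = 1813.8/480 = 3.78 A.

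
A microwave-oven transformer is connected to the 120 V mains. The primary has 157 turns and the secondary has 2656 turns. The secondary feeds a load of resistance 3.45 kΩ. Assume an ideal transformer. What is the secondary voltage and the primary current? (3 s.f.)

V_s ≈ 2030 V, I_p ≈ 9.95 A

V_s = V_p × N_s/N_p = 120 × 2656/157 = 2030.1 V.
I_s = V_s/R = 2030.1/3450 = 0.58842 A.
I_p = I_s × N_s/N_p = 0.58842 × 2656/157 = 9.95 A.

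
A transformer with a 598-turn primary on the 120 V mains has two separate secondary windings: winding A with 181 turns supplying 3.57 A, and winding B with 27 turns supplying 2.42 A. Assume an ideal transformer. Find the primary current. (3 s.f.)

V_A = 120 × 181/598 = 36.321 V; V_B = 120 × 27/598 = 5.4181 V.
P_out = V_A I_A + V_B I_B = 36.321×3.57 + 5.4181×2.42 = 129.67 + 13.112 = 142.78 W.
Ideal ⇒ P_in = P_out, so I_p = P_out/V_p = 142.78/120 = 1.19 A.

I_p ≈ 1.19 A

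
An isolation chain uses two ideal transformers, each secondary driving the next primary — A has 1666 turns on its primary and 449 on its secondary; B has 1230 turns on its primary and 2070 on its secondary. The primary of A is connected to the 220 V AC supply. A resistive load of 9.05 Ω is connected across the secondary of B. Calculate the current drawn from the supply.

Secondary of A: V = 220.00 × 449/1666 = 59.292 V.
Secondary of B: V = 59.292 × 2070/1230 = 99.784 V.
I_load = 99.784/9.05 = 11.026 A, so P_out = 99.784 × 11.026 = 1100.2 W.
All ideal ⇒ P_in = P_out, so I_supply = 1100.2/220 = 5.00 A.

I_supply ≈ 5.00 A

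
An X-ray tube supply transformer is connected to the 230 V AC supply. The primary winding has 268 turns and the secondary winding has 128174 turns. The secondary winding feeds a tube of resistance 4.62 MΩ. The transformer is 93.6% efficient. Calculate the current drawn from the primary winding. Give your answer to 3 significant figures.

V_s = 230 × 128174/268 = 110000 V.
I_s = V_s/R = 110000/(4.62×10^6) = 0.023810 A.
P_out = V_s I_s = 110000 × 0.023810 = 2619.1 W.
P_in = P_out/η = 2619.1/0.936 = 2798.1 W.
I_p = P_in/V_p = 2798.1/230 = 12.2 A.

I_p ≈ 12.2 A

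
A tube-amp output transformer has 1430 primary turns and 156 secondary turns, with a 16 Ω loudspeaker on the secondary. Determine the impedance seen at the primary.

Z_p ≈ 1340 Ω

Z_p = (N_p/N_s)² × Z_s = (1430/156)² × 16 = 1340 Ω.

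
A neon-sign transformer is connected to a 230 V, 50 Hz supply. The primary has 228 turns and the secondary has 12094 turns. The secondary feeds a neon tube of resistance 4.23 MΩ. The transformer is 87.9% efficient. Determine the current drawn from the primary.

V_s = 230 × 12094/228 = 12200 V.
I_s = V_s/R = 12200/(4.23×10^6) = 0.0028842 A.
P_out = V_s I_s = 12200 × 0.0028842 = 35.187 W.
P_in = P_out/η = 35.187/0.879 = 40.031 W.
I_p = P_in/V_p = 40.031/230 = 0.174 A.

I_p ≈ 0.174 A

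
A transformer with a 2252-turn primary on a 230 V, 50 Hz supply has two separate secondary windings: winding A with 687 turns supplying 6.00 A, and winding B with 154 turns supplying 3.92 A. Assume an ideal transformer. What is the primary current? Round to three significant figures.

V_A = 230 × 687/2252 = 70.164 V; V_B = 230 × 154/2252 = 15.728 V.
P_out = V_A I_A + V_B I_B = 70.164×6.00 + 15.728×3.92 = 420.99 + 61.655 = 482.64 W.
Ideal ⇒ P_in = P_out, so I_p = P_out/V_p = 482.64/230 = 2.10 A.

I_p ≈ 2.10 A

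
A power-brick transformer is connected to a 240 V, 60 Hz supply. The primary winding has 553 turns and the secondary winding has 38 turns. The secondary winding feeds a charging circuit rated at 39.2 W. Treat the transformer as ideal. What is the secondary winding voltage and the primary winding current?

V_s ≈ 16.5 V, I_p ≈ 0.163 A

V_s = V_p × N_s/N_p = 240 × 38/553 = 16.492 V.
I_s = P/V_s = 39.2/16.492 = 2.3769 A.
I_p = I_s × N_s/N_p = 2.3769 × 38/553 = 0.163 A.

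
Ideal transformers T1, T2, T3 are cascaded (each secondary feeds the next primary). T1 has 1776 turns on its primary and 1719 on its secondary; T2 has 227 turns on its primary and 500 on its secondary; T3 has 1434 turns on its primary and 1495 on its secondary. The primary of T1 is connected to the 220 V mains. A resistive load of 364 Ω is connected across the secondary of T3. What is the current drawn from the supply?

After T1: V = 220.00 × 1719/1776 = 212.94 V.
After T2: V = 212.94 × 500/227 = 469.03 V.
After T3: V = 469.03 × 1495/1434 = 488.98 V.
I_load = 488.98/364 = 1.3434 A, so P_out = 488.98 × 1.3434 = 656.87 W.
All ideal ⇒ P_in = P_out, so I_supply = 656.87/220 = 2.99 A.

I_supply ≈ 2.99 A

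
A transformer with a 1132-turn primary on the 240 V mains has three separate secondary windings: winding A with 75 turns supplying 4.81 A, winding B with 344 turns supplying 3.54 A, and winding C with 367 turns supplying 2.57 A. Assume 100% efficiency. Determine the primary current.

I_p ≈ 2.23 A

V_A = 240 × 75/1132 = 15.901 V; V_B = 240 × 344/1132 = 72.933 V; V_C = 240 × 367/1132 = 77.809 V.
P_out = V_A I_A + V_B I_B + V_C I_C = 15.901×4.81 + 72.933×3.54 + 77.809×2.57 = 76.484 + 258.18 + 199.97 = 534.64 W.
Ideal ⇒ P_in = P_out, so I_p = P_out/V_p = 534.64/240 = 2.23 A.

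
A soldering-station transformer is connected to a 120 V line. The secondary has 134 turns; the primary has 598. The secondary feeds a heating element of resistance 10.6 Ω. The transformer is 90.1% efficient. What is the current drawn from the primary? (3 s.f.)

I_p ≈ 0.631 A

V_s = 120 × 134/598 = 26.890 V.
I_s = V_s/R = 26.890/10.6 = 2.5368 A.
P_out = V_s I_s = 26.890 × 2.5368 = 68.212 W.
P_in = P_out/η = 68.212/0.901 = 75.708 W.
I_p = P_in/V_p = 75.708/120 = 0.631 A.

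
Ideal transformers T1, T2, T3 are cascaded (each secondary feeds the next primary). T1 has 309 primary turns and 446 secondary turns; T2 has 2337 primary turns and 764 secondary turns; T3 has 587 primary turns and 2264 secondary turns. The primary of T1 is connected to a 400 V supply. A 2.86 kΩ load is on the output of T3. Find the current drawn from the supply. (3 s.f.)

I_supply ≈ 0.463 A

Secondary of T1: V = 400.00 × 446/309 = 577.35 V.
Secondary of T2: V = 577.35 × 764/2337 = 188.74 V.
Secondary of T3: V = 188.74 × 2264/587 = 727.96 V.
I_load = 727.96/2860 = 0.25453 A, so P_out = 727.96 × 0.25453 = 185.29 W.
All ideal ⇒ P_in = P_out, so I_supply = 185.29/400 = 0.463 A.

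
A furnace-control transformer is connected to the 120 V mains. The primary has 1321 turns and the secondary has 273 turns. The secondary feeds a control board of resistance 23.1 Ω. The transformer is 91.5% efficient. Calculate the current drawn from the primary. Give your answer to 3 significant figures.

I_p ≈ 0.242 A

V_s = 120 × 273/1321 = 24.799 V.
I_s = V_s/R = 24.799/23.1 = 1.0736 A.
P_out = V_s I_s = 24.799 × 1.0736 = 26.624 W.
P_in = P_out/η = 26.624/0.915 = 29.097 W.
I_p = P_in/V_p = 29.097/120 = 0.242 A.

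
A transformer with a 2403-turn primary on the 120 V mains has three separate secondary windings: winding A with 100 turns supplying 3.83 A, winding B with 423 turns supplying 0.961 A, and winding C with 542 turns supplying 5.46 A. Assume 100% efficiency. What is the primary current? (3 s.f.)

V_A = 120 × 100/2403 = 4.9938 V; V_B = 120 × 423/2403 = 21.124 V; V_C = 120 × 542/2403 = 27.066 V.
P_out = V_A I_A + V_B I_B + V_C I_C = 4.9938×3.83 + 21.124×0.961 + 27.066×5.46 = 19.126 + 20.300 + 147.78 = 187.21 W.
Ideal ⇒ P_in = P_out, so I_p = P_out/V_p = 187.21/120 = 1.56 A.

I_p ≈ 1.56 A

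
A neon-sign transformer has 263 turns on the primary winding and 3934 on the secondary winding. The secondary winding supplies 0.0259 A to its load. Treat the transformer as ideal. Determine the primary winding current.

For an ideal transformer I_p/I_s = N_s/N_p, so I_p = 0.0259 × 3934/263 = 0.387 A.

I_p ≈ 0.387 A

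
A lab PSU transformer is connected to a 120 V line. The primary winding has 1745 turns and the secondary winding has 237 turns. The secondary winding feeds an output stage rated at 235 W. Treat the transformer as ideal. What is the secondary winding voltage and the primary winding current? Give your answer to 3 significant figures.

V_s = V_p × N_s/N_p = 120 × 237/1745 = 16.298 V.
I_s = P/V_s = 235/16.298 = 14.419 A.
I_p = I_s × N_s/N_p = 14.419 × 237/1745 = 1.96 A.

V_s ≈ 16.3 V, I_p ≈ 1.96 A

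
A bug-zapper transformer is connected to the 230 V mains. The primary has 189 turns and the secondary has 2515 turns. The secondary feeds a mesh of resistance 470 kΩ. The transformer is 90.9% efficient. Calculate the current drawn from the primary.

V_s = 230 × 2515/189 = 3060.6 V.
I_s = V_s/R = 3060.6/470000 = 0.0065119 A.
P_out = V_s I_s = 3060.6 × 0.0065119 = 19.930 W.
P_in = P_out/η = 19.930/0.909 = 21.925 W.
I_p = P_in/V_p = 21.925/230 = 0.0953 A.

I_p ≈ 0.0953 A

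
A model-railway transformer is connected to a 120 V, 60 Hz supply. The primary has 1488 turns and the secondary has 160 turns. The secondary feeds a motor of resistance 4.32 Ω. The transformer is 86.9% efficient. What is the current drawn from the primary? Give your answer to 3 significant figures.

V_s = 120 × 160/1488 = 12.903 V.
I_s = V_s/R = 12.903/4.32 = 2.9869 A.
P_out = V_s I_s = 12.903 × 2.9869 = 38.540 W.
P_in = P_out/η = 38.540/0.869 = 44.350 W.
I_p = P_in/V_p = 44.350/120 = 0.370 A.

I_p ≈ 0.370 A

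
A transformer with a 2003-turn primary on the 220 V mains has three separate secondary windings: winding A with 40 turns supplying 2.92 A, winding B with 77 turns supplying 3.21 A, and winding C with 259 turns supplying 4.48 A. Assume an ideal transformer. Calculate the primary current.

I_p ≈ 0.761 A

V_A = 220 × 40/2003 = 4.3934 V; V_B = 220 × 77/2003 = 8.4573 V; V_C = 220 × 259/2003 = 28.447 V.
P_out = V_A I_A + V_B I_B + V_C I_C = 4.3934×2.92 + 8.4573×3.21 + 28.447×4.48 = 12.829 + 27.148 + 127.44 = 167.42 W.
Ideal ⇒ P_in = P_out, so I_p = P_out/V_p = 167.42/220 = 0.761 A.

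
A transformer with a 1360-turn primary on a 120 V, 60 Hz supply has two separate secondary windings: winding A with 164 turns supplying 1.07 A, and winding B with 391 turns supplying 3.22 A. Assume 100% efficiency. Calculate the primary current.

I_p ≈ 1.05 A

V_A = 120 × 164/1360 = 14.471 V; V_B = 120 × 391/1360 = 34.500 V.
P_out = V_A I_A + V_B I_B = 14.471×1.07 + 34.500×3.22 = 15.484 + 111.09 = 126.57 W.
Ideal ⇒ P_in = P_out, so I_p = P_out/V_p = 126.57/120 = 1.05 A.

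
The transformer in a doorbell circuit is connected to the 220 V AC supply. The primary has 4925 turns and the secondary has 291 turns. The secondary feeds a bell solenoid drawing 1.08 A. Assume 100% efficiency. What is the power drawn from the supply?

I_p = I_s × N_s/N_p = 1.08 × 291/4925 = 0.063813 A.
P = V_p I_p = 220 × 0.063813 = 14.0 W.

P ≈ 14.0 W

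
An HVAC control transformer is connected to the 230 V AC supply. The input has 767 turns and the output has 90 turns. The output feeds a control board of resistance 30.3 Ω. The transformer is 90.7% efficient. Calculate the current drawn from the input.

V_out = 230 × 90/767 = 26.988 V.
I_out = V_out/R = 26.988/30.3 = 0.89070 A.
P_out = V_out I_out = 26.988 × 0.89070 = 24.038 W.
P_in = P_out/η = 24.038/0.907 = 26.503 W.
I_in = P_in/V_in = 26.503/230 = 0.115 A.

I_in ≈ 0.115 A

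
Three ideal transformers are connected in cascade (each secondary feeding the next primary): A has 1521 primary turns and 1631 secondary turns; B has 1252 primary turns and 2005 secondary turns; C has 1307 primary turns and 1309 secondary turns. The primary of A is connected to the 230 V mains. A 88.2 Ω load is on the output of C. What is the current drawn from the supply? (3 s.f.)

I_supply ≈ 7.71 A

After A: V = 230.00 × 1631/1521 = 246.63 V.
After B: V = 246.63 × 2005/1252 = 394.97 V.
After C: V = 394.97 × 1309/1307 = 395.57 V.
I_load = 395.57/88.2 = 4.4850 A, so P_out = 395.57 × 4.4850 = 1774.1 W.
All ideal ⇒ P_in = P_out, so I_supply = 1774.1/230 = 7.71 A.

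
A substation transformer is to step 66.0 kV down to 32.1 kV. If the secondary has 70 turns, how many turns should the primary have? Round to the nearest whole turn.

N_p = 144 turns

N_p/N_s = V_p/V_s, so N_p = 70 × 66000/32100 = 143.9 ≈ 144 turns.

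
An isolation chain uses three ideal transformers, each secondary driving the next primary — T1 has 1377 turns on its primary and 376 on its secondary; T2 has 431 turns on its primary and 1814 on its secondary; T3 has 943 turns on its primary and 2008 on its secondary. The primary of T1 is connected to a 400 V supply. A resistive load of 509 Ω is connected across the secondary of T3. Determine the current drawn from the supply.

Secondary of T1: V = 400.00 × 376/1377 = 109.22 V.
Secondary of T2: V = 109.22 × 1814/431 = 459.70 V.
Secondary of T3: V = 459.70 × 2008/943 = 978.87 V.
I_load = 978.87/509 = 1.9231 A, so P_out = 978.87 × 1.9231 = 1882.5 W.
All ideal ⇒ P_in = P_out, so I_supply = 1882.5/400 = 4.71 A.

I_supply ≈ 4.71 A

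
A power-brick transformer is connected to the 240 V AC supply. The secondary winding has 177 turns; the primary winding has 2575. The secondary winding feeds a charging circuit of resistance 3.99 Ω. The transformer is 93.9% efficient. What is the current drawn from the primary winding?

I_p ≈ 0.303 A

V_s = 240 × 177/2575 = 16.497 V.
I_s = V_s/R = 16.497/3.99 = 4.1346 A.
P_out = V_s I_s = 16.497 × 4.1346 = 68.209 W.
P_in = P_out/η = 68.209/0.939 = 72.640 W.
I_p = P_in/V_p = 72.640/240 = 0.303 A.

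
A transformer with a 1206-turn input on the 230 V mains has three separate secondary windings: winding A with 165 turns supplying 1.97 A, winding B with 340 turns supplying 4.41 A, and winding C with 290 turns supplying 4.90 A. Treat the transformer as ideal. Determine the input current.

V_A = 230 × 165/1206 = 31.468 V; V_B = 230 × 340/1206 = 64.842 V; V_C = 230 × 290/1206 = 55.307 V.
P_out = V_A I_A + V_B I_B + V_C I_C = 31.468×1.97 + 64.842×4.41 + 55.307×4.90 = 61.991 + 285.96 + 271.00 = 618.95 W.
Ideal ⇒ P_in = P_out, so I_in = P_out/V_in = 618.95/230 = 2.69 A.

I_in ≈ 2.69 A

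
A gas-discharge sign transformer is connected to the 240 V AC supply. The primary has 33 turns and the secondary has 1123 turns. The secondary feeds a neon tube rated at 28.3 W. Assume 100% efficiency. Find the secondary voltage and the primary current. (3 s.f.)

V_s = V_p × N_s/N_p = 240 × 1123/33 = 8167.3 V.
I_s = P/V_s = 28.3/8167.3 = 0.0034650 A.
I_p = I_s × N_s/N_p = 0.0034650 × 1123/33 = 0.118 A.

V_s ≈ 8170 V, I_p ≈ 0.118 A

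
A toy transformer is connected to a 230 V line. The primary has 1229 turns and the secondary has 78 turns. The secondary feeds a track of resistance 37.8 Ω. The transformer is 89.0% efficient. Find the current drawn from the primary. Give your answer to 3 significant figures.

V_s = 230 × 78/1229 = 14.597 V.
I_s = V_s/R = 14.597/37.8 = 0.38617 A.
P_out = V_s I_s = 14.597 × 0.38617 = 5.6370 W.
P_in = P_out/η = 5.6370/0.890 = 6.3337 W.
I_p = P_in/V_p = 6.3337/230 = 0.0275 A.

I_p ≈ 0.0275 A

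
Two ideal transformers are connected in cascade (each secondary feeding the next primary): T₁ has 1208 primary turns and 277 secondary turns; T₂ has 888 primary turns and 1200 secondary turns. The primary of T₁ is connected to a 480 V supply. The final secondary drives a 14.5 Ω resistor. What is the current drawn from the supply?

I_supply ≈ 3.18 A

After T₁: V = 480.00 × 277/1208 = 110.07 V.
After T₂: V = 110.07 × 1200/888 = 148.74 V.
I_load = 148.74/14.5 = 10.258 A, so P_out = 148.74 × 10.258 = 1525.7 W.
All ideal ⇒ P_in = P_out, so I_supply = 1525.7/480 = 3.18 A.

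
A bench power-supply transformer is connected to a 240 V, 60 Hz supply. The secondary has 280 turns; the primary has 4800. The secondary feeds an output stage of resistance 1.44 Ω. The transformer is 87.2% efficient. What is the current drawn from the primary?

I_p ≈ 0.650 A

V_s = 240 × 280/4800 = 14.000 V.
I_s = V_s/R = 14.000/1.44 = 9.7222 A.
P_out = V_s I_s = 14.000 × 9.7222 = 136.11 W.
P_in = P_out/η = 136.11/0.872 = 156.09 W.
I_p = P_in/V_p = 156.09/240 = 0.650 A.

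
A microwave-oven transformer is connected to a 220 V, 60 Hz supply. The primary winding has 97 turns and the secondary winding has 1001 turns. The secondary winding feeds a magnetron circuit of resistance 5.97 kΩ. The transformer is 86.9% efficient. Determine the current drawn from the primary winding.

I_p ≈ 4.52 A

V_s = 220 × 1001/97 = 2270.3 V.
I_s = V_s/R = 2270.3/5970 = 0.38029 A.
P_out = V_s I_s = 2270.3 × 0.38029 = 863.37 W.
P_in = P_out/η = 863.37/0.869 = 993.52 W.
I_p = P_in/V_p = 993.52/220 = 4.52 A.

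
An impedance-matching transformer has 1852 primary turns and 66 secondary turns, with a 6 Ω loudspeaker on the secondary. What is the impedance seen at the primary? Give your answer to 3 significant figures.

Z_p ≈ 4720 Ω

Z_p = (N_p/N_s)² × Z_s = (1852/66)² × 6 = 4720 Ω.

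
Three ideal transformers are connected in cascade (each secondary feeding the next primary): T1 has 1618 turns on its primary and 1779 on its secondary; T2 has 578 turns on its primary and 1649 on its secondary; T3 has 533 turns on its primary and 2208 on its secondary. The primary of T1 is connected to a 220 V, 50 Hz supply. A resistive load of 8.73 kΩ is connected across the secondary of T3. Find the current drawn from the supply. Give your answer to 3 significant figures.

Secondary of T1: V = 220.00 × 1779/1618 = 241.89 V.
Secondary of T2: V = 241.89 × 1649/578 = 690.10 V.
Secondary of T3: V = 690.10 × 2208/533 = 2858.8 V.
I_load = 2858.8/8730 = 0.32747 A, so P_out = 2858.8 × 0.32747 = 936.17 W.
All ideal ⇒ P_in = P_out, so I_supply = 936.17/220 = 4.26 A.

I_supply ≈ 4.26 A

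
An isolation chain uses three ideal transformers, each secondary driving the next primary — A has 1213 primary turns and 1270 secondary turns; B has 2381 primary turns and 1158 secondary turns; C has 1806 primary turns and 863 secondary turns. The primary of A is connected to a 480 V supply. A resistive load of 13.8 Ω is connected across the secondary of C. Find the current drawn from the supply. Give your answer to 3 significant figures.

I_supply ≈ 2.06 A

After A: V = 480.00 × 1270/1213 = 502.56 V.
After B: V = 502.56 × 1158/2381 = 244.42 V.
After C: V = 244.42 × 863/1806 = 116.80 V.
I_load = 116.80/13.8 = 8.4634 A, so P_out = 116.80 × 8.4634 = 988.49 W.
All ideal ⇒ P_in = P_out, so I_supply = 988.49/480 = 2.06 A.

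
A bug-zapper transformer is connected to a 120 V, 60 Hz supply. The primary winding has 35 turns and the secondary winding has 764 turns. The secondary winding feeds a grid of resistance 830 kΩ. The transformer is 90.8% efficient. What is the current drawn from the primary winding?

V_s = 120 × 764/35 = 2619.4 V.
I_s = V_s/R = 2619.4/830000 = 0.0031559 A.
P_out = V_s I_s = 2619.4 × 0.0031559 = 8.2668 W.
P_in = P_out/η = 8.2668/0.908 = 9.1044 W.
I_p = P_in/V_p = 9.1044/120 = 0.0759 A.

I_p ≈ 0.0759 A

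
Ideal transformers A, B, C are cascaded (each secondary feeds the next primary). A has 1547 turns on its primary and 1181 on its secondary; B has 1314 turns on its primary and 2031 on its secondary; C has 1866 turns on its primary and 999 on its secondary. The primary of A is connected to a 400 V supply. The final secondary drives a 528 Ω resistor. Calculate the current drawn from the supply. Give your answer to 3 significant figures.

After A: V = 400.00 × 1181/1547 = 305.37 V.
After B: V = 305.37 × 2031/1314 = 471.99 V.
After C: V = 471.99 × 999/1866 = 252.69 V.
I_load = 252.69/528 = 0.47858 A, so P_out = 252.69 × 0.47858 = 120.93 W.
All ideal ⇒ P_in = P_out, so I_supply = 120.93/400 = 0.302 A.

I_supply ≈ 0.302 A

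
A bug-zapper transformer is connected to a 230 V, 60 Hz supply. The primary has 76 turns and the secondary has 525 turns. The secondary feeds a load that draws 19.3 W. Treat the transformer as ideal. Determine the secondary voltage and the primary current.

V_s = V_p × N_s/N_p = 230 × 525/76 = 1588.8 V.
I_s = P/V_s = 19.3/1588.8 = 0.012147 A.
I_p = I_s × N_s/N_p = 0.012147 × 525/76 = 0.0839 A.

V_s ≈ 1590 V, I_p ≈ 0.0839 A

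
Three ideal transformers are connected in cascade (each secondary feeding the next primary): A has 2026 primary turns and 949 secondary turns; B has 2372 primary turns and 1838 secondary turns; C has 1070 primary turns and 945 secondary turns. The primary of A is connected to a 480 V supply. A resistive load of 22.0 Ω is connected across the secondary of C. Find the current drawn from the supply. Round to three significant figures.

After A: V = 480.00 × 949/2026 = 224.84 V.
After B: V = 224.84 × 1838/2372 = 174.22 V.
After C: V = 174.22 × 945/1070 = 153.87 V.
I_load = 153.87/22.0 = 6.9940 A, so P_out = 153.87 × 6.9940 = 1076.1 W.
All ideal ⇒ P_in = P_out, so I_supply = 1076.1/480 = 2.24 A.

I_supply ≈ 2.24 A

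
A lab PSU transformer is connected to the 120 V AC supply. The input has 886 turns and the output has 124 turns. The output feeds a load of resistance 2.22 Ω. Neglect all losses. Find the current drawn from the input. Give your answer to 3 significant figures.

I_in ≈ 1.06 A

V_out = V_in × N_out/N_in = 120 × 124/886 = 16.795 V.
I_out = V_out/R = 16.795/2.22 = 7.5651 A.
For an ideal transformer I_in N_in = I_out N_out, so I_in = 7.5651 × 124/886 = 1.06 A.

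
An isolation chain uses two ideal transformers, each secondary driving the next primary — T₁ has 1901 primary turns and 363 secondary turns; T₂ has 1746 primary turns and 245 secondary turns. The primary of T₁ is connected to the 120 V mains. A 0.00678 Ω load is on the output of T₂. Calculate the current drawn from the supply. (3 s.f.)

I_supply ≈ 12.7 A

Secondary of T₁: V = 120.00 × 363/1901 = 22.914 V.
Secondary of T₂: V = 22.914 × 245/1746 = 3.2153 V.
I_load = 3.2153/0.00678 = 474.24 A, so P_out = 3.2153 × 474.24 = 1524.8 W.
All ideal ⇒ P_in = P_out, so I_supply = 1524.8/120 = 12.7 A.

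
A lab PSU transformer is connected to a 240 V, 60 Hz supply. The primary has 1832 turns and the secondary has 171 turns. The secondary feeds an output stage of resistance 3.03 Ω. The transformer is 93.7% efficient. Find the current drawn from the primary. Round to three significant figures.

V_s = 240 × 171/1832 = 22.402 V.
I_s = V_s/R = 22.402/3.03 = 7.3933 A.
P_out = V_s I_s = 22.402 × 7.3933 = 165.62 W.
P_in = P_out/η = 165.62/0.937 = 176.76 W.
I_p = P_in/V_p = 176.76/240 = 0.736 A.

I_p ≈ 0.736 A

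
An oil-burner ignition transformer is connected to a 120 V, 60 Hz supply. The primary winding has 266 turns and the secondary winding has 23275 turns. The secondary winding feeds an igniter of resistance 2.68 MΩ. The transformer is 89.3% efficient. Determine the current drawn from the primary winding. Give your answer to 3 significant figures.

I_p ≈ 0.384 A

V_s = 120 × 23275/266 = 10500 V.
I_s = V_s/R = 10500/(2.68×10^6) = 0.0039179 A.
P_out = V_s I_s = 10500 × 0.0039179 = 41.138 W.
P_in = P_out/η = 41.138/0.893 = 46.067 W.
I_p = P_in/V_p = 46.067/120 = 0.384 A.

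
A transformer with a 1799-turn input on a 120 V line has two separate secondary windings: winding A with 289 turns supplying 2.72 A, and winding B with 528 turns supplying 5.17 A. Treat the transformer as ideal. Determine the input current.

I_in ≈ 1.95 A

V_A = 120 × 289/1799 = 19.277 V; V_B = 120 × 528/1799 = 35.220 V.
P_out = V_A I_A + V_B I_B = 19.277×2.72 + 35.220×5.17 = 52.434 + 182.09 = 234.52 W.
Ideal ⇒ P_in = P_out, so I_in = P_out/V_in = 234.52/120 = 1.95 A.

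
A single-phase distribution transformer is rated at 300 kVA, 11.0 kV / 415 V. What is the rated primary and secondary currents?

I_p = S/V_p = 300000/11000 = 27.3 A.
I_s = S/V_s = 300000/415 = 723 A.

I_p ≈ 27.3 A, I_s ≈ 723 A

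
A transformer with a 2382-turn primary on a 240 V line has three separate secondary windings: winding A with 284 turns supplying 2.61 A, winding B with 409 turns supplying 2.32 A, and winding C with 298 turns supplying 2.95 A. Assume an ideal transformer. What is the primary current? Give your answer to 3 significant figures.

V_A = 240 × 284/2382 = 28.615 V; V_B = 240 × 409/2382 = 41.209 V; V_C = 240 × 298/2382 = 30.025 V.
P_out = V_A I_A + V_B I_B + V_C I_C = 28.615×2.61 + 41.209×2.32 + 30.025×2.95 = 74.684 + 95.605 + 88.574 = 258.86 W.
Ideal ⇒ P_in = P_out, so I_p = P_out/V_p = 258.86/240 = 1.08 A.

I_p ≈ 1.08 A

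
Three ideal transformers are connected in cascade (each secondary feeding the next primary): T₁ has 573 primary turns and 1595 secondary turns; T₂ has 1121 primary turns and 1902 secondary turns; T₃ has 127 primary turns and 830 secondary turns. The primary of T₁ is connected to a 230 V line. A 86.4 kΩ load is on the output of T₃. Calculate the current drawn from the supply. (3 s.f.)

Secondary of T₁: V = 230.00 × 1595/573 = 640.23 V.
Secondary of T₂: V = 640.23 × 1902/1121 = 1086.3 V.
Secondary of T₃: V = 1086.3 × 830/127 = 7099.3 V.
I_load = 7099.3/86400 = 0.082167 A, so P_out = 7099.3 × 0.082167 = 583.33 W.
All ideal ⇒ P_in = P_out, so I_supply = 583.33/230 = 2.54 A.

I_supply ≈ 2.54 A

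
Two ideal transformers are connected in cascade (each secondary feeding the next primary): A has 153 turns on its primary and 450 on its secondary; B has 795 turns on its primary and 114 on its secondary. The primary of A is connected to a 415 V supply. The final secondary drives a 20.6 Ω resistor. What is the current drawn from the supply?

After A: V = 415.00 × 450/153 = 1220.6 V.
After B: V = 1220.6 × 114/795 = 175.03 V.
I_load = 175.03/20.6 = 8.4965 A, so P_out = 175.03 × 8.4965 = 1487.1 W.
All ideal ⇒ P_in = P_out, so I_supply = 1487.1/415 = 3.58 A.

I_supply ≈ 3.58 A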